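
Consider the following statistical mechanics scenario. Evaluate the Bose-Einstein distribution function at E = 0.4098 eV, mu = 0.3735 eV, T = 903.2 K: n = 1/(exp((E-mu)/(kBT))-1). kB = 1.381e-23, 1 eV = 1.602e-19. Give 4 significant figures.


Step 1: (E - mu) = 0.0363 eV
Step 2: x = (E-mu)*eV/(kB*T) = 0.0363*1.602e-19/(1.381e-23*903.2) = 0.4662
Step 3: exp(x) = 1.594
Step 4: n = 1/(exp(x)-1) = 1.684

1.684


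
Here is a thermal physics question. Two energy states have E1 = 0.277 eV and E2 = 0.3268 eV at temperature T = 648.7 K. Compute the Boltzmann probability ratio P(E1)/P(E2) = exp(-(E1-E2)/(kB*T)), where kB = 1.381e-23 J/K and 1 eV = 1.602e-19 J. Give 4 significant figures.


Step 1: Compute energy difference dE = E1 - E2 = 0.277 - 0.3268 = -0.0498 eV
Step 2: Convert to Joules: dE_J = -0.0498 * 1.602e-19 = -7.978e-21 J
Step 3: Compute exponent = -dE_J / (kB * T) = -(-7.978e-21) / (1.381e-23 * 648.7) = 0.8905
Step 4: P(E1)/P(E2) = exp(0.8905) = 2.436

2.436


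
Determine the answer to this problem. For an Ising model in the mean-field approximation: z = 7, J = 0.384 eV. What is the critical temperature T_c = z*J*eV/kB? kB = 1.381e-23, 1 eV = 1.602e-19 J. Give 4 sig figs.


Step 1: z*J = 7*0.384 = 2.688 eV
Step 2: Convert to Joules: 2.688*1.602e-19 = 4.306e-19 J
Step 3: T_c = 4.306e-19 / 1.381e-23 = 3.118e+04 K

3.118e+04


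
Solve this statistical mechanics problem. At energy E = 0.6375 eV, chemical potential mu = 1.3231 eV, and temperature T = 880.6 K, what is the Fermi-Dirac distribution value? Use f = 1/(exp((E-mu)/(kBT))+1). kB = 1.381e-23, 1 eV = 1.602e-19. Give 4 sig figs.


Step 1: (E - mu) = 0.6375 - 1.3231 = -0.6856 eV
Step 2: Convert: (E-mu)*eV = -1.098e-19 J
Step 3: x = (E-mu)*eV/(kB*T) = -9.032
Step 4: f = 1/(exp(-9.032)+1) = 0.9999

0.9999


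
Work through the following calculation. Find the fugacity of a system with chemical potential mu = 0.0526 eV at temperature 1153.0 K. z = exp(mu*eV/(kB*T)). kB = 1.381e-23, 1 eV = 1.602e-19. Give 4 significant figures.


Step 1: Convert mu to Joules: 0.0526*1.602e-19 = 8.427e-21 J
Step 2: kB*T = 1.381e-23*1153.0 = 1.592e-20 J
Step 3: mu/(kB*T) = 0.5292
Step 4: z = exp(0.5292) = 1.698

1.698


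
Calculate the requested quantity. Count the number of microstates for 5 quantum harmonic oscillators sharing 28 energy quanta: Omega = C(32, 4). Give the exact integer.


Step 1: Use binomial coefficient C(32, 4)
Step 2: Numerator = 32! / 28!
Step 3: Denominator = 4!
Step 4: Omega = 35960

35960


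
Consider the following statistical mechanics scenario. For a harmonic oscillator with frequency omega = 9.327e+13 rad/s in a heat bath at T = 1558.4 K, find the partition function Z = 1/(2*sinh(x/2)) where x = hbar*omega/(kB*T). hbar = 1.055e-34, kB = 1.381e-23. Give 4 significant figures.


Step 1: Compute x = hbar*omega/(kB*T) = 1.055e-34*9.327e+13/(1.381e-23*1558.4) = 0.4572
Step 2: x/2 = 0.2286
Step 3: sinh(x/2) = 0.2306
Step 4: Z = 1/(2*0.2306) = 2.168

2.168


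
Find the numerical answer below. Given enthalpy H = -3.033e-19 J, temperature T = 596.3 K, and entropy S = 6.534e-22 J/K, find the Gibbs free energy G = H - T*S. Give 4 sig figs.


Step 1: T*S = 596.3 * 6.534e-22 = 3.896e-19 J
Step 2: G = H - T*S = -3.033e-19 - 3.896e-19
Step 3: G = -6.929e-19 J

-6.929e-19


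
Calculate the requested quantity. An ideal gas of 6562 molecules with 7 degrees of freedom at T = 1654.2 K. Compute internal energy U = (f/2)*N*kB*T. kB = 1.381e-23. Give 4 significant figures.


Step 1: f/2 = 7/2 = 3.5
Step 2: N*kB*T = 6562*1.381e-23*1654.2 = 1.499e-16
Step 3: U = 3.5 * 1.499e-16 = 5.247e-16 J

5.247e-16


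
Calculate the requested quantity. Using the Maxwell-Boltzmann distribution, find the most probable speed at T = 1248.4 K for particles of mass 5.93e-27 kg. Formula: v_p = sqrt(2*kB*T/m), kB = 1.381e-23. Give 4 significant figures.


Step 1: Numerator = 2*kB*T = 2*1.381e-23*1248.4 = 3.448e-20
Step 2: Ratio = 3.448e-20 / 5.93e-27 = 5.815e+06
Step 3: v_p = sqrt(5.815e+06) = 2411 m/s

2411


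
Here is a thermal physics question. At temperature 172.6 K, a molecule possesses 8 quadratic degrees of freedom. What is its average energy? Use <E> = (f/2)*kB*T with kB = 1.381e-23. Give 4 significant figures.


Step 1: f/2 = 8/2 = 4
Step 2: kB*T = 1.381e-23 * 172.6 = 2.384e-21
Step 3: <E> = 4 * 2.384e-21 = 9.534e-21 J

9.534e-21


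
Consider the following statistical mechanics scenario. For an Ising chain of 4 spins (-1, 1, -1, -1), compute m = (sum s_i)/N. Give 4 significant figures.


Step 1: Count up spins (+1): 1, down spins (-1): 3
Step 2: Total magnetization M = 1 - 3 = -2
Step 3: m = M/N = -2/4 = -0.5

-0.5


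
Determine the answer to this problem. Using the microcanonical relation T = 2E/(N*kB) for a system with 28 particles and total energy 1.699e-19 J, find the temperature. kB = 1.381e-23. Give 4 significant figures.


Step 1: Numerator = 2*E = 2*1.699e-19 = 3.398e-19 J
Step 2: Denominator = N*kB = 28*1.381e-23 = 3.867e-22
Step 3: T = 3.398e-19 / 3.867e-22 = 878.8 K

878.8


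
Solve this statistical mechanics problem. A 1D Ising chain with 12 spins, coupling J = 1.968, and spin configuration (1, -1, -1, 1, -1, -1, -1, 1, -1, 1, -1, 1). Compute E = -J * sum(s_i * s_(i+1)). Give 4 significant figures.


Step 1: Nearest-neighbor products: -1, 1, -1, -1, 1, 1, -1, -1, -1, -1, -1
Step 2: Sum of products = -5
Step 3: E = -1.968 * -5 = 9.84

9.84


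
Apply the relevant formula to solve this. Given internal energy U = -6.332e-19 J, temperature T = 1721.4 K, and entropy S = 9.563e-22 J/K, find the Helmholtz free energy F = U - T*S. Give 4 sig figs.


Step 1: T*S = 1721.4 * 9.563e-22 = 1.646e-18 J
Step 2: F = U - T*S = -6.332e-19 - 1.646e-18
Step 3: F = -2.279e-18 J

-2.279e-18


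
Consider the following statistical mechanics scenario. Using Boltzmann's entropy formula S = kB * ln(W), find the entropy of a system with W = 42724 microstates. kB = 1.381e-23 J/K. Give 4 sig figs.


Step 1: ln(W) = ln(42724) = 10.66
Step 2: S = kB * ln(W) = 1.381e-23 * 10.66
Step 3: S = 1.472e-22 J/K

1.472e-22


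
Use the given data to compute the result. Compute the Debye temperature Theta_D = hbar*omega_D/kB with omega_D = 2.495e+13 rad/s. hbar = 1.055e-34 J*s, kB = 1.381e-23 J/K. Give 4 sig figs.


Step 1: hbar*omega_D = 1.055e-34 * 2.495e+13 = 2.632e-21 J
Step 2: Theta_D = 2.632e-21 / 1.381e-23
Step 3: Theta_D = 190.6 K

190.6


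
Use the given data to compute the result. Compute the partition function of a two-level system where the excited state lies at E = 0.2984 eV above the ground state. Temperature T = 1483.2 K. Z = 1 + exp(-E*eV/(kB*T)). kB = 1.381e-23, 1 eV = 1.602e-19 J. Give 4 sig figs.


Step 1: Compute beta*E = E*eV/(kB*T) = 0.2984*1.602e-19/(1.381e-23*1483.2) = 2.334
Step 2: exp(-beta*E) = exp(-2.334) = 0.09692
Step 3: Z = 1 + 0.09692 = 1.097

1.097


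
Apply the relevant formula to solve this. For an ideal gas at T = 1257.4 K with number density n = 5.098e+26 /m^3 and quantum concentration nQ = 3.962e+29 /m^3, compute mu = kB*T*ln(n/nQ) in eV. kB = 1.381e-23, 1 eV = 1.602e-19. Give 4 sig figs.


Step 1: n/nQ = 5.098e+26/3.962e+29 = 0.001287
Step 2: ln(n/nQ) = -6.656
Step 3: mu = kB*T*ln(n/nQ) = 1.736e-20*-6.656 = -1.156e-19 J
Step 4: Convert to eV: -1.156e-19/1.602e-19 = -0.7214 eV

-0.7214


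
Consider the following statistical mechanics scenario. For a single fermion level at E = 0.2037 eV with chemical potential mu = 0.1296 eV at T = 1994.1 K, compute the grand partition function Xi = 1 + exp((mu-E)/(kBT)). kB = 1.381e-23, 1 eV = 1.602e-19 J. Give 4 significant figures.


Step 1: (mu - E) = 0.1296 - 0.2037 = -0.0741 eV
Step 2: x = (mu-E)*eV/(kB*T) = -0.0741*1.602e-19/(1.381e-23*1994.1) = -0.4311
Step 3: exp(x) = 0.6498
Step 4: Xi = 1 + 0.6498 = 1.65

1.65


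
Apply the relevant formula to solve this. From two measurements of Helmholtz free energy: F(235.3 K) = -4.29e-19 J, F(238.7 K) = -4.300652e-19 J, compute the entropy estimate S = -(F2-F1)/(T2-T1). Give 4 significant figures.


Step 1: dF = F2 - F1 = -4.300652e-19 - (-4.29e-19) = -1.0652e-21 J
Step 2: dT = T2 - T1 = 238.7 - 235.3 = 3.4 K
Step 3: S = -dF/dT = -(-1.0652e-21)/3.4 = 3.133e-22 J/K

3.133e-22


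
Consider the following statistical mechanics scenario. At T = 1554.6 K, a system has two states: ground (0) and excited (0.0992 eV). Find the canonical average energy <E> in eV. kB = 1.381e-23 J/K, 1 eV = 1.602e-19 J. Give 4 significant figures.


Step 1: beta*E = 0.0992*1.602e-19/(1.381e-23*1554.6) = 0.7402
Step 2: exp(-beta*E) = 0.477
Step 3: <E> = 0.0992*0.477/(1+0.477) = 0.03204 eV

0.03204


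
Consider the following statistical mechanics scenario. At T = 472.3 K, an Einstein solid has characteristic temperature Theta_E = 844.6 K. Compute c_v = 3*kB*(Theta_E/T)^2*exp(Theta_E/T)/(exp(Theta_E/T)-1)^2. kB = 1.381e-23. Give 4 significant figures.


Step 1: x = Theta_E/T = 844.6/472.3 = 1.788
Step 2: x^2 = 3.198
Step 3: exp(x) = 5.979
Step 4: c_v = 3*1.381e-23*3.198*5.979/(5.979-1)^2 = 3.195e-23

3.195e-23


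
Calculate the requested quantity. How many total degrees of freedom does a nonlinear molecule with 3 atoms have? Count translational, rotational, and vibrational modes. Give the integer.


Step 1: Translational DOF = 3
Step 2: Rotational DOF (nonlinear) = 3
Step 3: Vibrational DOF = 3*3 - 6 = 3
Step 4: Total = 3 + 3 + 3 = 9

9


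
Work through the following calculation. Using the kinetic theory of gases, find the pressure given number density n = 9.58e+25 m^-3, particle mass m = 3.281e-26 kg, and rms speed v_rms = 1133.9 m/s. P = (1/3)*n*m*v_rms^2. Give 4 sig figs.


Step 1: v_rms^2 = 1133.9^2 = 1.286e+06
Step 2: n*m = 9.58e+25*3.281e-26 = 3.143
Step 3: P = (1/3)*3.143*1.286e+06 = 1.347e+06 Pa

1.347e+06


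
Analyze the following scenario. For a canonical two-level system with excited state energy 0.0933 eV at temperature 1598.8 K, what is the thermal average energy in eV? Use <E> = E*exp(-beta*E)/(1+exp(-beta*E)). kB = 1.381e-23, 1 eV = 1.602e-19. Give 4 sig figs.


Step 1: beta*E = 0.0933*1.602e-19/(1.381e-23*1598.8) = 0.6769
Step 2: exp(-beta*E) = 0.5082
Step 3: <E> = 0.0933*0.5082/(1+0.5082) = 0.03144 eV

0.03144


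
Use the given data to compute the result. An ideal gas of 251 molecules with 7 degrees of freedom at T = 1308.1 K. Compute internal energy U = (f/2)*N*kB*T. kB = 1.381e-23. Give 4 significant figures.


Step 1: f/2 = 7/2 = 3.5
Step 2: N*kB*T = 251*1.381e-23*1308.1 = 4.534e-18
Step 3: U = 3.5 * 4.534e-18 = 1.587e-17 J

1.587e-17


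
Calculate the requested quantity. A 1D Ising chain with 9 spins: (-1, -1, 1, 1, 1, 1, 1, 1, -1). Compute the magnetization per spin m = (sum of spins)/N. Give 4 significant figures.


Step 1: Count up spins (+1): 6, down spins (-1): 3
Step 2: Total magnetization M = 6 - 3 = 3
Step 3: m = M/N = 3/9 = 0.3333

0.3333


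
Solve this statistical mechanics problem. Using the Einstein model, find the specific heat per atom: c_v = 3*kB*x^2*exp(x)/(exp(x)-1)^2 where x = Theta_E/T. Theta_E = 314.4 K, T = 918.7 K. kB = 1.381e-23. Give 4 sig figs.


Step 1: x = Theta_E/T = 314.4/918.7 = 0.3422
Step 2: x^2 = 0.1171
Step 3: exp(x) = 1.408
Step 4: c_v = 3*1.381e-23*0.1171*1.408/(1.408-1)^2 = 4.103e-23

4.103e-23


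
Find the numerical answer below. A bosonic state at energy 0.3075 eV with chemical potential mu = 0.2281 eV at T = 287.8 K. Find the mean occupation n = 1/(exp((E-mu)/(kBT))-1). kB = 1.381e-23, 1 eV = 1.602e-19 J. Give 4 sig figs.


Step 1: (E - mu) = 0.0794 eV
Step 2: x = (E-mu)*eV/(kB*T) = 0.0794*1.602e-19/(1.381e-23*287.8) = 3.2
Step 3: exp(x) = 24.54
Step 4: n = 1/(exp(x)-1) = 0.04248

0.04248


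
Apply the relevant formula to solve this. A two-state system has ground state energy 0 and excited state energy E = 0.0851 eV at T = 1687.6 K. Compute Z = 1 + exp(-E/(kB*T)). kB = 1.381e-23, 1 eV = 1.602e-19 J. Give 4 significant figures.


Step 1: Compute beta*E = E*eV/(kB*T) = 0.0851*1.602e-19/(1.381e-23*1687.6) = 0.585
Step 2: exp(-beta*E) = exp(-0.585) = 0.5571
Step 3: Z = 1 + 0.5571 = 1.557

1.557


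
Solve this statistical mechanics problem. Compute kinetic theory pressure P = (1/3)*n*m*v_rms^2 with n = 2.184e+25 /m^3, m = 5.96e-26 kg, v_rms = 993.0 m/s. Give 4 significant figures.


Step 1: v_rms^2 = 993.0^2 = 9.86e+05
Step 2: n*m = 2.184e+25*5.96e-26 = 1.302
Step 3: P = (1/3)*1.302*9.86e+05 = 4.278e+05 Pa

4.278e+05


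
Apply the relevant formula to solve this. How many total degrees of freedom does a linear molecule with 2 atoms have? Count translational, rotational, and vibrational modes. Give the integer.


Step 1: Translational DOF = 3
Step 2: Rotational DOF (linear) = 2
Step 3: Vibrational DOF = 3*2 - 5 = 1
Step 4: Total = 3 + 2 + 1 = 6

6


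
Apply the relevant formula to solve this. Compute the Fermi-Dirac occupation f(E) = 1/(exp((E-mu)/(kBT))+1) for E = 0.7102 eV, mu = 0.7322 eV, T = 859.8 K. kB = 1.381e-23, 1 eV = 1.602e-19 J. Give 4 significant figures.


Step 1: (E - mu) = 0.7102 - 0.7322 = -0.022 eV
Step 2: Convert: (E-mu)*eV = -3.524e-21 J
Step 3: x = (E-mu)*eV/(kB*T) = -0.2968
Step 4: f = 1/(exp(-0.2968)+1) = 0.5737

0.5737


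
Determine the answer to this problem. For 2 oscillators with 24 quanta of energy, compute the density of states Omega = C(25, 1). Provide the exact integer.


Step 1: Use binomial coefficient C(25, 1)
Step 2: Numerator = 25! / 24!
Step 3: Denominator = 1!
Step 4: Omega = 25

25


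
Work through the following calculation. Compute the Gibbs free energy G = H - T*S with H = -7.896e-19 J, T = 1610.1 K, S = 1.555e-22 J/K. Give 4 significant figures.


Step 1: T*S = 1610.1 * 1.555e-22 = 2.504e-19 J
Step 2: G = H - T*S = -7.896e-19 - 2.504e-19
Step 3: G = -1.04e-18 J

-1.04e-18


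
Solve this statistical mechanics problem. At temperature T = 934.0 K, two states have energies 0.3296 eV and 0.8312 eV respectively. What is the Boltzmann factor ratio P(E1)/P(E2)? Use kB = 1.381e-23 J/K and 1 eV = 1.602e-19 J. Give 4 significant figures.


Step 1: Compute energy difference dE = E1 - E2 = 0.3296 - 0.8312 = -0.5016 eV
Step 2: Convert to Joules: dE_J = -0.5016 * 1.602e-19 = -8.036e-20 J
Step 3: Compute exponent = -dE_J / (kB * T) = -(-8.036e-20) / (1.381e-23 * 934.0) = 6.23
Step 4: P(E1)/P(E2) = exp(6.23) = 507.7

507.7


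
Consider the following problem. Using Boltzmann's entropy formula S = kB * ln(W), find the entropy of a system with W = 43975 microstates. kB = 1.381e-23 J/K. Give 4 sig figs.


Step 1: ln(W) = ln(43975) = 10.69
Step 2: S = kB * ln(W) = 1.381e-23 * 10.69
Step 3: S = 1.476e-22 J/K

1.476e-22


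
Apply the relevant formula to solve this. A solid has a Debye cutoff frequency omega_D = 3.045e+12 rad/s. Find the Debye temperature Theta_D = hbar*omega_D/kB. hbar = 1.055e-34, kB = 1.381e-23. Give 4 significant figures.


Step 1: hbar*omega_D = 1.055e-34 * 3.045e+12 = 3.212e-22 J
Step 2: Theta_D = 3.212e-22 / 1.381e-23
Step 3: Theta_D = 23.26 K

23.26


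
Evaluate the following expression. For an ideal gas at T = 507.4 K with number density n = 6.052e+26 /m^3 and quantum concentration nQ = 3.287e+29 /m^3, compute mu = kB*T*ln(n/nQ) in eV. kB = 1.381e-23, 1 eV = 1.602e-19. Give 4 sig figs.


Step 1: n/nQ = 6.052e+26/3.287e+29 = 0.001841
Step 2: ln(n/nQ) = -6.297
Step 3: mu = kB*T*ln(n/nQ) = 7.007e-21*-6.297 = -4.413e-20 J
Step 4: Convert to eV: -4.413e-20/1.602e-19 = -0.2754 eV

-0.2754


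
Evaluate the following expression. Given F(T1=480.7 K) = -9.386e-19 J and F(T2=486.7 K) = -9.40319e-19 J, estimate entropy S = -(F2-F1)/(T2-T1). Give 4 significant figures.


Step 1: dF = F2 - F1 = -9.40319e-19 - (-9.386e-19) = -1.719e-21 J
Step 2: dT = T2 - T1 = 486.7 - 480.7 = 6 K
Step 3: S = -dF/dT = -(-1.719e-21)/6 = 2.865e-22 J/K

2.865e-22


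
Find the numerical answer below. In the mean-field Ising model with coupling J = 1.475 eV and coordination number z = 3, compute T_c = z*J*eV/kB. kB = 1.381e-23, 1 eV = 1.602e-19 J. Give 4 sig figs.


Step 1: z*J = 3*1.475 = 4.425 eV
Step 2: Convert to Joules: 4.425*1.602e-19 = 7.089e-19 J
Step 3: T_c = 7.089e-19 / 1.381e-23 = 5.133e+04 K

5.133e+04


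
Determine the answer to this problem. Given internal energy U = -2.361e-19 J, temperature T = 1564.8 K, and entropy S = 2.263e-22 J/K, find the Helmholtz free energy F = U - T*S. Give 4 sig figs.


Step 1: T*S = 1564.8 * 2.263e-22 = 3.541e-19 J
Step 2: F = U - T*S = -2.361e-19 - 3.541e-19
Step 3: F = -5.902e-19 J

-5.902e-19


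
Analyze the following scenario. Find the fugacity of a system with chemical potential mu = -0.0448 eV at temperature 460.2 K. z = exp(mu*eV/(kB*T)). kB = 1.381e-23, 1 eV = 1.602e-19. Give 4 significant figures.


Step 1: Convert mu to Joules: -0.0448*1.602e-19 = -7.177e-21 J
Step 2: kB*T = 1.381e-23*460.2 = 6.355e-21 J
Step 3: mu/(kB*T) = -1.129
Step 4: z = exp(-1.129) = 0.3233

0.3233


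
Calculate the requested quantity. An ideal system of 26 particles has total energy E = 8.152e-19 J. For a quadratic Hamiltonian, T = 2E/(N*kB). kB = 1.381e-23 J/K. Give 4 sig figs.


Step 1: Numerator = 2*E = 2*8.152e-19 = 1.63e-18 J
Step 2: Denominator = N*kB = 26*1.381e-23 = 3.591e-22
Step 3: T = 1.63e-18 / 3.591e-22 = 4541 K

4541


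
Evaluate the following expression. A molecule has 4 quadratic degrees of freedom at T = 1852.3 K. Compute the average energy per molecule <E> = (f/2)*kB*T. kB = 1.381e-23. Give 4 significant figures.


Step 1: f/2 = 4/2 = 2
Step 2: kB*T = 1.381e-23 * 1852.3 = 2.558e-20
Step 3: <E> = 2 * 2.558e-20 = 5.116e-20 J

5.116e-20


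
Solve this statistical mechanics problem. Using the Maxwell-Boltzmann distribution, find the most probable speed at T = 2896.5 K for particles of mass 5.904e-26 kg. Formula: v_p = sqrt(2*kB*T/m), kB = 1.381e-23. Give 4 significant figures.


Step 1: Numerator = 2*kB*T = 2*1.381e-23*2896.5 = 8e-20
Step 2: Ratio = 8e-20 / 5.904e-26 = 1.355e+06
Step 3: v_p = sqrt(1.355e+06) = 1164 m/s

1164


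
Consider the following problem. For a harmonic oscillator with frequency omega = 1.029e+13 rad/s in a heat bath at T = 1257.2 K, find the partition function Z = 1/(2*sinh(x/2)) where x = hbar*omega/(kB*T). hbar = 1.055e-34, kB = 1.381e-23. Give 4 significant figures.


Step 1: Compute x = hbar*omega/(kB*T) = 1.055e-34*1.029e+13/(1.381e-23*1257.2) = 0.06253
Step 2: x/2 = 0.03126
Step 3: sinh(x/2) = 0.03127
Step 4: Z = 1/(2*0.03127) = 15.99

15.99


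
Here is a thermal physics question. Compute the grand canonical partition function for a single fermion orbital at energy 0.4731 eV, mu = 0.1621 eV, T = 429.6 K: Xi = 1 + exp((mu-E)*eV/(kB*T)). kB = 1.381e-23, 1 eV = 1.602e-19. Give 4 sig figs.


Step 1: (mu - E) = 0.1621 - 0.4731 = -0.311 eV
Step 2: x = (mu-E)*eV/(kB*T) = -0.311*1.602e-19/(1.381e-23*429.6) = -8.398
Step 3: exp(x) = 0.0002254
Step 4: Xi = 1 + 0.0002254 = 1

1


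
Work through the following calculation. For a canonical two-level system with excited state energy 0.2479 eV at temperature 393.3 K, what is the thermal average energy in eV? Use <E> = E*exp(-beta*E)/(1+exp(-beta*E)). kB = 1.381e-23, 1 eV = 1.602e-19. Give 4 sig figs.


Step 1: beta*E = 0.2479*1.602e-19/(1.381e-23*393.3) = 7.312
Step 2: exp(-beta*E) = 0.0006676
Step 3: <E> = 0.2479*0.0006676/(1+0.0006676) = 0.0001654 eV

0.0001654


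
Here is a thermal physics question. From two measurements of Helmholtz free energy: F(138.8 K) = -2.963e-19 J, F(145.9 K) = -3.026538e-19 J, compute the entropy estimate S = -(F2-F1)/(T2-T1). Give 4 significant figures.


Step 1: dF = F2 - F1 = -3.026538e-19 - (-2.963e-19) = -6.3538e-21 J
Step 2: dT = T2 - T1 = 145.9 - 138.8 = 7.1 K
Step 3: S = -dF/dT = -(-6.3538e-21)/7.1 = 8.949e-22 J/K

8.949e-22


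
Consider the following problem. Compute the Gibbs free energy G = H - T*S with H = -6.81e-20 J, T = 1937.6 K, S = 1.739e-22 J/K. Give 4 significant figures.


Step 1: T*S = 1937.6 * 1.739e-22 = 3.369e-19 J
Step 2: G = H - T*S = -6.81e-20 - 3.369e-19
Step 3: G = -4.05e-19 J

-4.05e-19


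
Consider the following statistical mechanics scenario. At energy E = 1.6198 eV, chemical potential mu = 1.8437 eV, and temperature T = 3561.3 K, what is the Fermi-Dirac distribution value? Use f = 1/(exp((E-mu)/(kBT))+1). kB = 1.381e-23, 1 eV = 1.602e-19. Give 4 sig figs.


Step 1: (E - mu) = 1.6198 - 1.8437 = -0.2239 eV
Step 2: Convert: (E-mu)*eV = -3.587e-20 J
Step 3: x = (E-mu)*eV/(kB*T) = -0.7293
Step 4: f = 1/(exp(-0.7293)+1) = 0.6747

0.6747


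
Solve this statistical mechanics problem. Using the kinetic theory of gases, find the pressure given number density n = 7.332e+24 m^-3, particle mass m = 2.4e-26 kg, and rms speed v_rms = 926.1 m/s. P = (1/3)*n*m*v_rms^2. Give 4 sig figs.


Step 1: v_rms^2 = 926.1^2 = 8.577e+05
Step 2: n*m = 7.332e+24*2.4e-26 = 0.176
Step 3: P = (1/3)*0.176*8.577e+05 = 5.031e+04 Pa

5.031e+04


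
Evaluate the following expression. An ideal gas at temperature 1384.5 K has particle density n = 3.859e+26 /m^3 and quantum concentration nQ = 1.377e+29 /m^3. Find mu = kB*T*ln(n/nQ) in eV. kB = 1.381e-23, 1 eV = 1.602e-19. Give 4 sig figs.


Step 1: n/nQ = 3.859e+26/1.377e+29 = 0.002802
Step 2: ln(n/nQ) = -5.877
Step 3: mu = kB*T*ln(n/nQ) = 1.912e-20*-5.877 = -1.124e-19 J
Step 4: Convert to eV: -1.124e-19/1.602e-19 = -0.7015 eV

-0.7015


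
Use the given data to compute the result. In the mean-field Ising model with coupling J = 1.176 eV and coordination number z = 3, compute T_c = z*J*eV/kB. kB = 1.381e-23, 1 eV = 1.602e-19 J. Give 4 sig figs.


Step 1: z*J = 3*1.176 = 3.528 eV
Step 2: Convert to Joules: 3.528*1.602e-19 = 5.652e-19 J
Step 3: T_c = 5.652e-19 / 1.381e-23 = 4.093e+04 K

4.093e+04


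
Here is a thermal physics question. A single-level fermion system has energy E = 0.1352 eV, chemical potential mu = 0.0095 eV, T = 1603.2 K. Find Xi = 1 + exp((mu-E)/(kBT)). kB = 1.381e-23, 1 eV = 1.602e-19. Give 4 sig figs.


Step 1: (mu - E) = 0.0095 - 0.1352 = -0.1257 eV
Step 2: x = (mu-E)*eV/(kB*T) = -0.1257*1.602e-19/(1.381e-23*1603.2) = -0.9095
Step 3: exp(x) = 0.4027
Step 4: Xi = 1 + 0.4027 = 1.403

1.403


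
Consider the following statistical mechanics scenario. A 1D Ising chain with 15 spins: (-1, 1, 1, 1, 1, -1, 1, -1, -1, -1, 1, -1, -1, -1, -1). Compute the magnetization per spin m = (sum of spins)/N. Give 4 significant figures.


Step 1: Count up spins (+1): 6, down spins (-1): 9
Step 2: Total magnetization M = 6 - 9 = -3
Step 3: m = M/N = -3/15 = -0.2

-0.2


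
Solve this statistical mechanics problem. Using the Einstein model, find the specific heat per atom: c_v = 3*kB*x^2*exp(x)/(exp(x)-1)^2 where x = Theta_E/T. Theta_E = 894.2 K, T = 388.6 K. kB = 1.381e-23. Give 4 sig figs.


Step 1: x = Theta_E/T = 894.2/388.6 = 2.301
Step 2: x^2 = 5.295
Step 3: exp(x) = 9.985
Step 4: c_v = 3*1.381e-23*5.295*9.985/(9.985-1)^2 = 2.713e-23

2.713e-23


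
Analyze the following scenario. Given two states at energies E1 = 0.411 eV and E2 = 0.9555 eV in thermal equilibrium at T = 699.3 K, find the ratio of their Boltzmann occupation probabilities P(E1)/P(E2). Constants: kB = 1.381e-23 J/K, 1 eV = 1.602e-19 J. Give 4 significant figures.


Step 1: Compute energy difference dE = E1 - E2 = 0.411 - 0.9555 = -0.5445 eV
Step 2: Convert to Joules: dE_J = -0.5445 * 1.602e-19 = -8.723e-20 J
Step 3: Compute exponent = -dE_J / (kB * T) = -(-8.723e-20) / (1.381e-23 * 699.3) = 9.032
Step 4: P(E1)/P(E2) = exp(9.032) = 8370

8370


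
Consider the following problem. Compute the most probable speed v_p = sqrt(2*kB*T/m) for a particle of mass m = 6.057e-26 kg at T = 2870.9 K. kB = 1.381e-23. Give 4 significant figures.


Step 1: Numerator = 2*kB*T = 2*1.381e-23*2870.9 = 7.929e-20
Step 2: Ratio = 7.929e-20 / 6.057e-26 = 1.309e+06
Step 3: v_p = sqrt(1.309e+06) = 1144 m/s

1144


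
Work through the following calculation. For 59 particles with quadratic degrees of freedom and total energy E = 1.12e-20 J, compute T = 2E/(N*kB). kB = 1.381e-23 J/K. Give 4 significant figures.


Step 1: Numerator = 2*E = 2*1.12e-20 = 2.24e-20 J
Step 2: Denominator = N*kB = 59*1.381e-23 = 8.148e-22
Step 3: T = 2.24e-20 / 8.148e-22 = 27.49 K

27.49


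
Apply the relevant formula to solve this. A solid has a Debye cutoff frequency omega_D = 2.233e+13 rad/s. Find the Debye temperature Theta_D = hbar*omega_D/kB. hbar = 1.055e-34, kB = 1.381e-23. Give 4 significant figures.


Step 1: hbar*omega_D = 1.055e-34 * 2.233e+13 = 2.356e-21 J
Step 2: Theta_D = 2.356e-21 / 1.381e-23
Step 3: Theta_D = 170.6 K

170.6


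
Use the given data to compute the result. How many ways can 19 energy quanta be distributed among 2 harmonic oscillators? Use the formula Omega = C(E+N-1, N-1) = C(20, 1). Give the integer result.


Step 1: Use binomial coefficient C(20, 1)
Step 2: Numerator = 20! / 19!
Step 3: Denominator = 1!
Step 4: Omega = 20

20


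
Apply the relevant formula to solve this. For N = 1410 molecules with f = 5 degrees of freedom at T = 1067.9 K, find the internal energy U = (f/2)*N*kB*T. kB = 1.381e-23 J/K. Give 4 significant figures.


Step 1: f/2 = 5/2 = 2.5
Step 2: N*kB*T = 1410*1.381e-23*1067.9 = 2.079e-17
Step 3: U = 2.5 * 2.079e-17 = 5.199e-17 J

5.199e-17


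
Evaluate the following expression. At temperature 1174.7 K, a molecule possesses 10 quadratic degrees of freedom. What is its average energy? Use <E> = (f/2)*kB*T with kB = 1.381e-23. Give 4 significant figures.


Step 1: f/2 = 10/2 = 5
Step 2: kB*T = 1.381e-23 * 1174.7 = 1.622e-20
Step 3: <E> = 5 * 1.622e-20 = 8.111e-20 J

8.111e-20


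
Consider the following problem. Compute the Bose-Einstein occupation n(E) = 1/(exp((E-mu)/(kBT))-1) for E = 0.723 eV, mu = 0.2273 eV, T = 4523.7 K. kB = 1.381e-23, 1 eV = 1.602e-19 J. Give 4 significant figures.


Step 1: (E - mu) = 0.4957 eV
Step 2: x = (E-mu)*eV/(kB*T) = 0.4957*1.602e-19/(1.381e-23*4523.7) = 1.271
Step 3: exp(x) = 3.565
Step 4: n = 1/(exp(x)-1) = 0.3899

0.3899


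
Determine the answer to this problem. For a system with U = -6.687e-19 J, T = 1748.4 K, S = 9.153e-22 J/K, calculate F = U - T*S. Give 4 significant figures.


Step 1: T*S = 1748.4 * 9.153e-22 = 1.6e-18 J
Step 2: F = U - T*S = -6.687e-19 - 1.6e-18
Step 3: F = -2.269e-18 J

-2.269e-18


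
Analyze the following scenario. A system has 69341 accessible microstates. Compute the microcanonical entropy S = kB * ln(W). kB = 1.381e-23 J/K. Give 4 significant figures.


Step 1: ln(W) = ln(69341) = 11.15
Step 2: S = kB * ln(W) = 1.381e-23 * 11.15
Step 3: S = 1.539e-22 J/K

1.539e-22


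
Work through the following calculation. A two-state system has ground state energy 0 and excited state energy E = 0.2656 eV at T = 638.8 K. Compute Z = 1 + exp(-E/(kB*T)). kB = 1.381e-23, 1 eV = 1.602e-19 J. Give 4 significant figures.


Step 1: Compute beta*E = E*eV/(kB*T) = 0.2656*1.602e-19/(1.381e-23*638.8) = 4.823
Step 2: exp(-beta*E) = exp(-4.823) = 0.008041
Step 3: Z = 1 + 0.008041 = 1.008

1.008


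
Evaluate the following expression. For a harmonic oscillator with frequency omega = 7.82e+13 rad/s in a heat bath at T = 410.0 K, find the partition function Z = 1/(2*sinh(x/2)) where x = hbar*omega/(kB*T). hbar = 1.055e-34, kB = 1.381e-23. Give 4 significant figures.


Step 1: Compute x = hbar*omega/(kB*T) = 1.055e-34*7.82e+13/(1.381e-23*410.0) = 1.457
Step 2: x/2 = 0.7285
Step 3: sinh(x/2) = 0.7947
Step 4: Z = 1/(2*0.7947) = 0.6292

0.6292


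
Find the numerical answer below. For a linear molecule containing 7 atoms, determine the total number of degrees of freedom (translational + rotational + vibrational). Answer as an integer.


Step 1: Translational DOF = 3
Step 2: Rotational DOF (linear) = 2
Step 3: Vibrational DOF = 3*7 - 5 = 16
Step 4: Total = 3 + 2 + 16 = 21

21


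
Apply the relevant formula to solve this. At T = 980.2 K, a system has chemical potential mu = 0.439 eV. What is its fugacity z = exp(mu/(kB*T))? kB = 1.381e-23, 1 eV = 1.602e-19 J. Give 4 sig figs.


Step 1: Convert mu to Joules: 0.439*1.602e-19 = 7.033e-20 J
Step 2: kB*T = 1.381e-23*980.2 = 1.354e-20 J
Step 3: mu/(kB*T) = 5.195
Step 4: z = exp(5.195) = 180.4

180.4


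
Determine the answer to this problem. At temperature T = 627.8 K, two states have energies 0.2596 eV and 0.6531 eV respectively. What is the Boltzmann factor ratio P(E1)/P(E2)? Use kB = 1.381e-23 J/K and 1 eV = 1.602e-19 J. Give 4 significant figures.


Step 1: Compute energy difference dE = E1 - E2 = 0.2596 - 0.6531 = -0.3935 eV
Step 2: Convert to Joules: dE_J = -0.3935 * 1.602e-19 = -6.304e-20 J
Step 3: Compute exponent = -dE_J / (kB * T) = -(-6.304e-20) / (1.381e-23 * 627.8) = 7.271
Step 4: P(E1)/P(E2) = exp(7.271) = 1438

1438


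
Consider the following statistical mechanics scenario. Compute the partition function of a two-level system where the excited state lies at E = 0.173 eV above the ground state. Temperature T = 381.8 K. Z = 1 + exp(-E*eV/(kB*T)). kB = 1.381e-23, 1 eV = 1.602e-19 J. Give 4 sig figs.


Step 1: Compute beta*E = E*eV/(kB*T) = 0.173*1.602e-19/(1.381e-23*381.8) = 5.256
Step 2: exp(-beta*E) = exp(-5.256) = 0.005215
Step 3: Z = 1 + 0.005215 = 1.005

1.005


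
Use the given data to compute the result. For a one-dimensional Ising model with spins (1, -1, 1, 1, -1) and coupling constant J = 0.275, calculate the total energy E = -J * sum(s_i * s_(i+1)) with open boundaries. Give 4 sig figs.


Step 1: Nearest-neighbor products: -1, -1, 1, -1
Step 2: Sum of products = -2
Step 3: E = -0.275 * -2 = 0.55

0.55


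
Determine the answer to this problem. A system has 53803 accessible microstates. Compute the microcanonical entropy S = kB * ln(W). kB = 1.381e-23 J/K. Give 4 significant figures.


Step 1: ln(W) = ln(53803) = 10.89
Step 2: S = kB * ln(W) = 1.381e-23 * 10.89
Step 3: S = 1.504e-22 J/K

1.504e-22


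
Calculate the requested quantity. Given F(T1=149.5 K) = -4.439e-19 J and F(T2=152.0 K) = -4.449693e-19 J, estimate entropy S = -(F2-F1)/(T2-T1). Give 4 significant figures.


Step 1: dF = F2 - F1 = -4.449693e-19 - (-4.439e-19) = -1.0693e-21 J
Step 2: dT = T2 - T1 = 152.0 - 149.5 = 2.5 K
Step 3: S = -dF/dT = -(-1.0693e-21)/2.5 = 4.277e-22 J/K

4.277e-22


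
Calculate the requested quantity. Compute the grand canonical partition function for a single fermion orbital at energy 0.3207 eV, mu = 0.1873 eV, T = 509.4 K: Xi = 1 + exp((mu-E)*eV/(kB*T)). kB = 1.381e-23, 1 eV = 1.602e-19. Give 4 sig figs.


Step 1: (mu - E) = 0.1873 - 0.3207 = -0.1334 eV
Step 2: x = (mu-E)*eV/(kB*T) = -0.1334*1.602e-19/(1.381e-23*509.4) = -3.038
Step 3: exp(x) = 0.04794
Step 4: Xi = 1 + 0.04794 = 1.048

1.048


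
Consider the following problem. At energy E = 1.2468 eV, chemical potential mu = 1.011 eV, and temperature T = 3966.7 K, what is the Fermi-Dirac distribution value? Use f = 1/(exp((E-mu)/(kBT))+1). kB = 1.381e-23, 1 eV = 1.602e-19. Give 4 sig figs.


Step 1: (E - mu) = 1.2468 - 1.011 = 0.2358 eV
Step 2: Convert: (E-mu)*eV = 3.778e-20 J
Step 3: x = (E-mu)*eV/(kB*T) = 0.6896
Step 4: f = 1/(exp(0.6896)+1) = 0.3341

0.3341


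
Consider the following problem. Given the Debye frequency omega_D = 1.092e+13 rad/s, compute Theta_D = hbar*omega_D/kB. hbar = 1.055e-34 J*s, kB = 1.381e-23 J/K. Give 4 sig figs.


Step 1: hbar*omega_D = 1.055e-34 * 1.092e+13 = 1.152e-21 J
Step 2: Theta_D = 1.152e-21 / 1.381e-23
Step 3: Theta_D = 83.42 K

83.42


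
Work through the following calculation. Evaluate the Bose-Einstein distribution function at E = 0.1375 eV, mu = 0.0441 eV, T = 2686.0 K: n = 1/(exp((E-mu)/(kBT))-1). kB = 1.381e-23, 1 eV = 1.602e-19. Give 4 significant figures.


Step 1: (E - mu) = 0.0934 eV
Step 2: x = (E-mu)*eV/(kB*T) = 0.0934*1.602e-19/(1.381e-23*2686.0) = 0.4034
Step 3: exp(x) = 1.497
Step 4: n = 1/(exp(x)-1) = 2.013

2.013


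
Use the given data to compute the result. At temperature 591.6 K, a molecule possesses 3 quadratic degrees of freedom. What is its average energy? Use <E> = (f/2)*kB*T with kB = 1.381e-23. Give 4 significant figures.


Step 1: f/2 = 3/2 = 1.5
Step 2: kB*T = 1.381e-23 * 591.6 = 8.17e-21
Step 3: <E> = 1.5 * 8.17e-21 = 1.225e-20 J

1.225e-20


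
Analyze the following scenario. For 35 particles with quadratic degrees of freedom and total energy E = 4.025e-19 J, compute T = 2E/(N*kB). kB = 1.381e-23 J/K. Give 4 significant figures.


Step 1: Numerator = 2*E = 2*4.025e-19 = 8.05e-19 J
Step 2: Denominator = N*kB = 35*1.381e-23 = 4.833e-22
Step 3: T = 8.05e-19 / 4.833e-22 = 1665 K

1665


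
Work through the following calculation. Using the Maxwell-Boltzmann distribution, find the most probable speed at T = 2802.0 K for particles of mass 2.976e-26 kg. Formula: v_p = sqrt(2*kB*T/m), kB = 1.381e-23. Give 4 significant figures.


Step 1: Numerator = 2*kB*T = 2*1.381e-23*2802.0 = 7.739e-20
Step 2: Ratio = 7.739e-20 / 2.976e-26 = 2.601e+06
Step 3: v_p = sqrt(2.601e+06) = 1613 m/s

1613


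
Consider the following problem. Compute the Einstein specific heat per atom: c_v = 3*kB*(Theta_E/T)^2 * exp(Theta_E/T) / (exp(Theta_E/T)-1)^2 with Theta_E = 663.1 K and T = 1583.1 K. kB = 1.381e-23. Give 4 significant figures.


Step 1: x = Theta_E/T = 663.1/1583.1 = 0.4189
Step 2: x^2 = 0.1754
Step 3: exp(x) = 1.52
Step 4: c_v = 3*1.381e-23*0.1754*1.52/(1.52-1)^2 = 4.083e-23

4.083e-23


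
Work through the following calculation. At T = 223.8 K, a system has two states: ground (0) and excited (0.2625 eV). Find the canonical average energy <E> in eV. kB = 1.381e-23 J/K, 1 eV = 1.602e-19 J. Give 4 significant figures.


Step 1: beta*E = 0.2625*1.602e-19/(1.381e-23*223.8) = 13.61
Step 2: exp(-beta*E) = 1.233e-06
Step 3: <E> = 0.2625*1.233e-06/(1+1.233e-06) = 3.236e-07 eV

3.236e-07


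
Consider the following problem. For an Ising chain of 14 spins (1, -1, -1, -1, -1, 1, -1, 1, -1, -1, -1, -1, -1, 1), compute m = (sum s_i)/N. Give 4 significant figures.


Step 1: Count up spins (+1): 4, down spins (-1): 10
Step 2: Total magnetization M = 4 - 10 = -6
Step 3: m = M/N = -6/14 = -0.4286

-0.4286


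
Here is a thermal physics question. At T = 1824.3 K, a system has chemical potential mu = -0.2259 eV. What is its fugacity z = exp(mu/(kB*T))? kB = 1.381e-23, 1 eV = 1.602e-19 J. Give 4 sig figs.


Step 1: Convert mu to Joules: -0.2259*1.602e-19 = -3.619e-20 J
Step 2: kB*T = 1.381e-23*1824.3 = 2.519e-20 J
Step 3: mu/(kB*T) = -1.436
Step 4: z = exp(-1.436) = 0.2378

0.2378


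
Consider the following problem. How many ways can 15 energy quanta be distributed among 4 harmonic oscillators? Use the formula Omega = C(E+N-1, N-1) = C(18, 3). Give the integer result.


Step 1: Use binomial coefficient C(18, 3)
Step 2: Numerator = 18! / 15!
Step 3: Denominator = 3!
Step 4: Omega = 816

816


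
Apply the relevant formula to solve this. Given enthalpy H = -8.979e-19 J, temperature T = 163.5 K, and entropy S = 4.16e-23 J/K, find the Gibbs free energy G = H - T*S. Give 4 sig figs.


Step 1: T*S = 163.5 * 4.16e-23 = 6.802e-21 J
Step 2: G = H - T*S = -8.979e-19 - 6.802e-21
Step 3: G = -9.047e-19 J

-9.047e-19


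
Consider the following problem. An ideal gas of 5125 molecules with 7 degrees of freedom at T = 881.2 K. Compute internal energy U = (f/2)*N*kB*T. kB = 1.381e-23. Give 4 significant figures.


Step 1: f/2 = 7/2 = 3.5
Step 2: N*kB*T = 5125*1.381e-23*881.2 = 6.237e-17
Step 3: U = 3.5 * 6.237e-17 = 2.183e-16 J

2.183e-16


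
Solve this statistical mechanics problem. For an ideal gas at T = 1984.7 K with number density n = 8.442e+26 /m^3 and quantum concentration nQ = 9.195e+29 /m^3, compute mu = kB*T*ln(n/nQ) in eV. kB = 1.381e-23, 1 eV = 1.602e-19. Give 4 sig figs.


Step 1: n/nQ = 8.442e+26/9.195e+29 = 0.0009181
Step 2: ln(n/nQ) = -6.993
Step 3: mu = kB*T*ln(n/nQ) = 2.741e-20*-6.993 = -1.917e-19 J
Step 4: Convert to eV: -1.917e-19/1.602e-19 = -1.196 eV

-1.196


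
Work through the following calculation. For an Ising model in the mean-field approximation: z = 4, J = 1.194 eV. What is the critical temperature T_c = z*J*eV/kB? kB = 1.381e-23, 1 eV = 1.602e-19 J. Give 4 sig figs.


Step 1: z*J = 4*1.194 = 4.776 eV
Step 2: Convert to Joules: 4.776*1.602e-19 = 7.651e-19 J
Step 3: T_c = 7.651e-19 / 1.381e-23 = 5.54e+04 K

5.54e+04


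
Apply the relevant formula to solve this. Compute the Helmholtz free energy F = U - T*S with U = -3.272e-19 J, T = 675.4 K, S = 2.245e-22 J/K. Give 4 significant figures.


Step 1: T*S = 675.4 * 2.245e-22 = 1.516e-19 J
Step 2: F = U - T*S = -3.272e-19 - 1.516e-19
Step 3: F = -4.788e-19 J

-4.788e-19


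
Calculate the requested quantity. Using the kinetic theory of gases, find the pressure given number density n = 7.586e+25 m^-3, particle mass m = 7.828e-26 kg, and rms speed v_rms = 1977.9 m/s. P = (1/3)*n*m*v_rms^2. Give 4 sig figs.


Step 1: v_rms^2 = 1977.9^2 = 3.912e+06
Step 2: n*m = 7.586e+25*7.828e-26 = 5.938
Step 3: P = (1/3)*5.938*3.912e+06 = 7.744e+06 Pa

7.744e+06


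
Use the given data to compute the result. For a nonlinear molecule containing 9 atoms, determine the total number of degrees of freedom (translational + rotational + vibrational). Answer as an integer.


Step 1: Translational DOF = 3
Step 2: Rotational DOF (nonlinear) = 3
Step 3: Vibrational DOF = 3*9 - 6 = 21
Step 4: Total = 3 + 3 + 21 = 27

27


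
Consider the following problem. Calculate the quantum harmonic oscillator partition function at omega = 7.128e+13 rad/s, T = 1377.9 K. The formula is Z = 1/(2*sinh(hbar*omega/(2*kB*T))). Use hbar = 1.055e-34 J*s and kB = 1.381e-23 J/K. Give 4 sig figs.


Step 1: Compute x = hbar*omega/(kB*T) = 1.055e-34*7.128e+13/(1.381e-23*1377.9) = 0.3952
Step 2: x/2 = 0.1976
Step 3: sinh(x/2) = 0.1989
Step 4: Z = 1/(2*0.1989) = 2.514

2.514


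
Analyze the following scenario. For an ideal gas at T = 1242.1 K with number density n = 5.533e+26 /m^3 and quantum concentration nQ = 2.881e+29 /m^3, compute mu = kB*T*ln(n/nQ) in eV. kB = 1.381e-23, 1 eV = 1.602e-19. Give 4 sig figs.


Step 1: n/nQ = 5.533e+26/2.881e+29 = 0.001921
Step 2: ln(n/nQ) = -6.255
Step 3: mu = kB*T*ln(n/nQ) = 1.715e-20*-6.255 = -1.073e-19 J
Step 4: Convert to eV: -1.073e-19/1.602e-19 = -0.6698 eV

-0.6698


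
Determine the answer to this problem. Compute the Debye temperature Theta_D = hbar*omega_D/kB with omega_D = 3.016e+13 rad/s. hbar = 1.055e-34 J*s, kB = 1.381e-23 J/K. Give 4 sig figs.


Step 1: hbar*omega_D = 1.055e-34 * 3.016e+13 = 3.182e-21 J
Step 2: Theta_D = 3.182e-21 / 1.381e-23
Step 3: Theta_D = 230.4 K

230.4


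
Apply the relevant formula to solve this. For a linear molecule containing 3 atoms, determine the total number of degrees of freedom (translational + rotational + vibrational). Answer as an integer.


Step 1: Translational DOF = 3
Step 2: Rotational DOF (linear) = 2
Step 3: Vibrational DOF = 3*3 - 5 = 4
Step 4: Total = 3 + 2 + 4 = 9

9


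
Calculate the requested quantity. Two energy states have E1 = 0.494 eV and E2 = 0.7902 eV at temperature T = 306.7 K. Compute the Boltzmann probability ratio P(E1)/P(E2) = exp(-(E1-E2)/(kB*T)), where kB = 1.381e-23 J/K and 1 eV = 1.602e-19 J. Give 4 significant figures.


Step 1: Compute energy difference dE = E1 - E2 = 0.494 - 0.7902 = -0.2962 eV
Step 2: Convert to Joules: dE_J = -0.2962 * 1.602e-19 = -4.745e-20 J
Step 3: Compute exponent = -dE_J / (kB * T) = -(-4.745e-20) / (1.381e-23 * 306.7) = 11.2
Step 4: P(E1)/P(E2) = exp(11.2) = 7.336e+04

7.336e+04


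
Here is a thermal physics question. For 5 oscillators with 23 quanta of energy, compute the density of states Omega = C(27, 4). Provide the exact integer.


Step 1: Use binomial coefficient C(27, 4)
Step 2: Numerator = 27! / 23!
Step 3: Denominator = 4!
Step 4: Omega = 17550

17550


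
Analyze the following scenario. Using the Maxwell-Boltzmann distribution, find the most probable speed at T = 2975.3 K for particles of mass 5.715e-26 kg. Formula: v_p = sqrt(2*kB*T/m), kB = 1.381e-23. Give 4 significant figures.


Step 1: Numerator = 2*kB*T = 2*1.381e-23*2975.3 = 8.218e-20
Step 2: Ratio = 8.218e-20 / 5.715e-26 = 1.438e+06
Step 3: v_p = sqrt(1.438e+06) = 1199 m/s

1199
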